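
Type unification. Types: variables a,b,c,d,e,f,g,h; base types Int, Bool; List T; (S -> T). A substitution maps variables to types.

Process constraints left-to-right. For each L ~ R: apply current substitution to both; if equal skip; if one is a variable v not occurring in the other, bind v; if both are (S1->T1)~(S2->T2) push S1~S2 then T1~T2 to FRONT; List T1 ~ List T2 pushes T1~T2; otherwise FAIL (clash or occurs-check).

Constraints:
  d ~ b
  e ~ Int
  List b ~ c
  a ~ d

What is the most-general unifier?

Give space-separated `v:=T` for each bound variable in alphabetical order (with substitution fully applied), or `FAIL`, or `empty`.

step 1: unify d ~ b  [subst: {-} | 3 pending]
  bind d := b
step 2: unify e ~ Int  [subst: {d:=b} | 2 pending]
  bind e := Int
step 3: unify List b ~ c  [subst: {d:=b, e:=Int} | 1 pending]
  bind c := List b
step 4: unify a ~ b  [subst: {d:=b, e:=Int, c:=List b} | 0 pending]
  bind a := b

Answer: a:=b c:=List b d:=b e:=Int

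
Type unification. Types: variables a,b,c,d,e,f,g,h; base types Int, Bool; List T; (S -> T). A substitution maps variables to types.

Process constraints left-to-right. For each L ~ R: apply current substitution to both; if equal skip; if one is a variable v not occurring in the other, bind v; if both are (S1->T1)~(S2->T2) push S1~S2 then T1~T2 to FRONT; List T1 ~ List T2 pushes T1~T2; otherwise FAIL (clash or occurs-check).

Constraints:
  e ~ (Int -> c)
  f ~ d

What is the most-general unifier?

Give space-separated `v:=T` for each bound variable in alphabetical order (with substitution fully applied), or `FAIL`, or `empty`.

Answer: e:=(Int -> c) f:=d

Derivation:
step 1: unify e ~ (Int -> c)  [subst: {-} | 1 pending]
  bind e := (Int -> c)
step 2: unify f ~ d  [subst: {e:=(Int -> c)} | 0 pending]
  bind f := d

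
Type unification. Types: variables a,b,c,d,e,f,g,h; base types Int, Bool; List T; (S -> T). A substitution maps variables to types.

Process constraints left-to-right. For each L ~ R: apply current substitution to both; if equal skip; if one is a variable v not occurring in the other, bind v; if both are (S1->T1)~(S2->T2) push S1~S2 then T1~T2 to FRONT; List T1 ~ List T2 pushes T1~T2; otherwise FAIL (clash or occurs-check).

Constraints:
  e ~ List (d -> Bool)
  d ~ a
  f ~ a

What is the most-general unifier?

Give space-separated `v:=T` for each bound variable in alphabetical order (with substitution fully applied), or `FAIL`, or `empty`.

Answer: d:=a e:=List (a -> Bool) f:=a

Derivation:
step 1: unify e ~ List (d -> Bool)  [subst: {-} | 2 pending]
  bind e := List (d -> Bool)
step 2: unify d ~ a  [subst: {e:=List (d -> Bool)} | 1 pending]
  bind d := a
step 3: unify f ~ a  [subst: {e:=List (d -> Bool), d:=a} | 0 pending]
  bind f := a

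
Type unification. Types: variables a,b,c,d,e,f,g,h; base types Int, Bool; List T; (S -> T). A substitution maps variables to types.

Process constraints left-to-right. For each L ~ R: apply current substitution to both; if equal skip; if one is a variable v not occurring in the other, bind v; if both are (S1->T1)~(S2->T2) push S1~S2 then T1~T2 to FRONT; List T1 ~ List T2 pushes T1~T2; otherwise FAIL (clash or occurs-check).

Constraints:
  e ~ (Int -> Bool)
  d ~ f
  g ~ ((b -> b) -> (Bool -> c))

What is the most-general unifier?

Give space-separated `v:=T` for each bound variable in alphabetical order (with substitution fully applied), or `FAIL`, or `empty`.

Answer: d:=f e:=(Int -> Bool) g:=((b -> b) -> (Bool -> c))

Derivation:
step 1: unify e ~ (Int -> Bool)  [subst: {-} | 2 pending]
  bind e := (Int -> Bool)
step 2: unify d ~ f  [subst: {e:=(Int -> Bool)} | 1 pending]
  bind d := f
step 3: unify g ~ ((b -> b) -> (Bool -> c))  [subst: {e:=(Int -> Bool), d:=f} | 0 pending]
  bind g := ((b -> b) -> (Bool -> c))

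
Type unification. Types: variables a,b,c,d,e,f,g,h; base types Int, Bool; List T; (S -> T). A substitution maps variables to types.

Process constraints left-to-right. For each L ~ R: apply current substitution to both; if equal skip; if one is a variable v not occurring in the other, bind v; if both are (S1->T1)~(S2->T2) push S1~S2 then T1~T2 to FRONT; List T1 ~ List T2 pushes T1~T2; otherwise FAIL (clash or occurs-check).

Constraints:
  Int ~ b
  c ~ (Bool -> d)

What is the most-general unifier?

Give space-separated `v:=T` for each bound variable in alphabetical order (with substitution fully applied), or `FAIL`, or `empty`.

Answer: b:=Int c:=(Bool -> d)

Derivation:
step 1: unify Int ~ b  [subst: {-} | 1 pending]
  bind b := Int
step 2: unify c ~ (Bool -> d)  [subst: {b:=Int} | 0 pending]
  bind c := (Bool -> d)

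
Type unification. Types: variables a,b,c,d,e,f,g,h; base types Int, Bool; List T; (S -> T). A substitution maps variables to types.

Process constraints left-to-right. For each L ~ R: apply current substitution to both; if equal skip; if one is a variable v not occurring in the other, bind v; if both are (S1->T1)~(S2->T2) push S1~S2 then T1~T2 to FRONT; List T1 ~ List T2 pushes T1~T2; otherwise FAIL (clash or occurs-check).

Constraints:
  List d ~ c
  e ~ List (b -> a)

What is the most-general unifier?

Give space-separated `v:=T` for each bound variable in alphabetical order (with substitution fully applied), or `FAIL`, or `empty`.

step 1: unify List d ~ c  [subst: {-} | 1 pending]
  bind c := List d
step 2: unify e ~ List (b -> a)  [subst: {c:=List d} | 0 pending]
  bind e := List (b -> a)

Answer: c:=List d e:=List (b -> a)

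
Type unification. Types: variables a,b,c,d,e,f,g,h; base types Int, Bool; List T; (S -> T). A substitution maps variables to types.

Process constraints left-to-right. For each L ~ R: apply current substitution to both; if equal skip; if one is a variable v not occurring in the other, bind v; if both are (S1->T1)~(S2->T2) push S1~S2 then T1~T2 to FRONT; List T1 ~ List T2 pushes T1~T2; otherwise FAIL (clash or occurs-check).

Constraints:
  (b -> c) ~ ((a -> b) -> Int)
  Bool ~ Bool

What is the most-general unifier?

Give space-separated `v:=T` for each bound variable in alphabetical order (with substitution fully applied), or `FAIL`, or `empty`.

Answer: FAIL

Derivation:
step 1: unify (b -> c) ~ ((a -> b) -> Int)  [subst: {-} | 1 pending]
  -> decompose arrow: push b~(a -> b), c~Int
step 2: unify b ~ (a -> b)  [subst: {-} | 2 pending]
  occurs-check fail: b in (a -> b)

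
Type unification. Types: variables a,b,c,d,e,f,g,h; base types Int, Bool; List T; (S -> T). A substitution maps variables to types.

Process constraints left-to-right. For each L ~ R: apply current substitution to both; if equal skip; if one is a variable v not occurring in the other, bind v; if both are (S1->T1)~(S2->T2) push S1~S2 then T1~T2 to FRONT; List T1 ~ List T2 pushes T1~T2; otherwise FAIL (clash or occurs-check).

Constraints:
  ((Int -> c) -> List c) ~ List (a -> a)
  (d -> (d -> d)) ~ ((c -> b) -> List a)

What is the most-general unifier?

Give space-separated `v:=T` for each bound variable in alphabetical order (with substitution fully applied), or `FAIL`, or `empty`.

Answer: FAIL

Derivation:
step 1: unify ((Int -> c) -> List c) ~ List (a -> a)  [subst: {-} | 1 pending]
  clash: ((Int -> c) -> List c) vs List (a -> a)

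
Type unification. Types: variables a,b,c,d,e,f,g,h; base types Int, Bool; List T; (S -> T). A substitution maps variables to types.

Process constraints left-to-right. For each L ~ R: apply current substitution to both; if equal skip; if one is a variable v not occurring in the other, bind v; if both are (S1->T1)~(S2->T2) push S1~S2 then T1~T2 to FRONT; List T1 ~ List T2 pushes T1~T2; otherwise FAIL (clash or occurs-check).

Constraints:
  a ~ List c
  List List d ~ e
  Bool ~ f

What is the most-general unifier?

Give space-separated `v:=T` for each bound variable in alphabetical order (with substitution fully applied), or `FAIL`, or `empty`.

Answer: a:=List c e:=List List d f:=Bool

Derivation:
step 1: unify a ~ List c  [subst: {-} | 2 pending]
  bind a := List c
step 2: unify List List d ~ e  [subst: {a:=List c} | 1 pending]
  bind e := List List d
step 3: unify Bool ~ f  [subst: {a:=List c, e:=List List d} | 0 pending]
  bind f := Bool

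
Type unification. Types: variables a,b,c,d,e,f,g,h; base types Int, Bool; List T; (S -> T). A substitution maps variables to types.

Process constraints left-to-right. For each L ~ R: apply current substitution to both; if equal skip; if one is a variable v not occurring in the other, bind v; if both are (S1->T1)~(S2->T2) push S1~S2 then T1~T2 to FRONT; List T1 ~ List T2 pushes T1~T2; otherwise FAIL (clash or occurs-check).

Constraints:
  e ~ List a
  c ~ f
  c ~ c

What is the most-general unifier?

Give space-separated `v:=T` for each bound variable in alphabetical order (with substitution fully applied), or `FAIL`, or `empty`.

step 1: unify e ~ List a  [subst: {-} | 2 pending]
  bind e := List a
step 2: unify c ~ f  [subst: {e:=List a} | 1 pending]
  bind c := f
step 3: unify f ~ f  [subst: {e:=List a, c:=f} | 0 pending]
  -> identical, skip

Answer: c:=f e:=List a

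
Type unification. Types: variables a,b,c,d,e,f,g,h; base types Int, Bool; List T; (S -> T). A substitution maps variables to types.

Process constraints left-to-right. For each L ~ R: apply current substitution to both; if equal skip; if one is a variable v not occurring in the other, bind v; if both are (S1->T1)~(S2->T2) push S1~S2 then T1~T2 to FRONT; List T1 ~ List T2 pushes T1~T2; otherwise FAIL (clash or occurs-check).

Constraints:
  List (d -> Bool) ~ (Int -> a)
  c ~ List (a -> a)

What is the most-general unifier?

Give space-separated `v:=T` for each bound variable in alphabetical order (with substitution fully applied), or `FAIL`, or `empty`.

step 1: unify List (d -> Bool) ~ (Int -> a)  [subst: {-} | 1 pending]
  clash: List (d -> Bool) vs (Int -> a)

Answer: FAIL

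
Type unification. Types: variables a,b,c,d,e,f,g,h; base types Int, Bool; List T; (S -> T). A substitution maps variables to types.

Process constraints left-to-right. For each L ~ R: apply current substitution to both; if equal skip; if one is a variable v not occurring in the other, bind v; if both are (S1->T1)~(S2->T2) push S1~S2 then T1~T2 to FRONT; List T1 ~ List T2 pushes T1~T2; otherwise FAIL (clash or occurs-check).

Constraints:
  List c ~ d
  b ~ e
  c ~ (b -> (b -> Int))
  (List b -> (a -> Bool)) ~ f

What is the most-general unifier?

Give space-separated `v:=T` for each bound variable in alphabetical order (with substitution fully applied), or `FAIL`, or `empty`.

Answer: b:=e c:=(e -> (e -> Int)) d:=List (e -> (e -> Int)) f:=(List e -> (a -> Bool))

Derivation:
step 1: unify List c ~ d  [subst: {-} | 3 pending]
  bind d := List c
step 2: unify b ~ e  [subst: {d:=List c} | 2 pending]
  bind b := e
step 3: unify c ~ (e -> (e -> Int))  [subst: {d:=List c, b:=e} | 1 pending]
  bind c := (e -> (e -> Int))
step 4: unify (List e -> (a -> Bool)) ~ f  [subst: {d:=List c, b:=e, c:=(e -> (e -> Int))} | 0 pending]
  bind f := (List e -> (a -> Bool))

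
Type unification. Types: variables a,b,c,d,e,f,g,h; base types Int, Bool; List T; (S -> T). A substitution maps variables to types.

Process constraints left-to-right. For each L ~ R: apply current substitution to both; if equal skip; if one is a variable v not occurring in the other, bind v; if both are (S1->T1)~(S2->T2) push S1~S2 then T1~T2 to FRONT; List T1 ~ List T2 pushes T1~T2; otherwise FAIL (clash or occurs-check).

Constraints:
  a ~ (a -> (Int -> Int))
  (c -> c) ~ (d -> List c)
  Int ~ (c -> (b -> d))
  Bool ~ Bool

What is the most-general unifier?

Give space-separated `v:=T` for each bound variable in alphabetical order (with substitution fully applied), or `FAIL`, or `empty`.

Answer: FAIL

Derivation:
step 1: unify a ~ (a -> (Int -> Int))  [subst: {-} | 3 pending]
  occurs-check fail: a in (a -> (Int -> Int))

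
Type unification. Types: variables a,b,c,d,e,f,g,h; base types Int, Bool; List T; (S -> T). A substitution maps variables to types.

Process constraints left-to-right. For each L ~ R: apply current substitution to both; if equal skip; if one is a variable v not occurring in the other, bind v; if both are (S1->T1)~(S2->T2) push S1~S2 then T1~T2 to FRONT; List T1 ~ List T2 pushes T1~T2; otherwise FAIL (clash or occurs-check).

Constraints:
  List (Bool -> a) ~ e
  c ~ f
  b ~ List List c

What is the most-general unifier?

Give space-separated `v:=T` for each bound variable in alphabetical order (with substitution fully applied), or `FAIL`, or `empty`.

step 1: unify List (Bool -> a) ~ e  [subst: {-} | 2 pending]
  bind e := List (Bool -> a)
step 2: unify c ~ f  [subst: {e:=List (Bool -> a)} | 1 pending]
  bind c := f
step 3: unify b ~ List List f  [subst: {e:=List (Bool -> a), c:=f} | 0 pending]
  bind b := List List f

Answer: b:=List List f c:=f e:=List (Bool -> a)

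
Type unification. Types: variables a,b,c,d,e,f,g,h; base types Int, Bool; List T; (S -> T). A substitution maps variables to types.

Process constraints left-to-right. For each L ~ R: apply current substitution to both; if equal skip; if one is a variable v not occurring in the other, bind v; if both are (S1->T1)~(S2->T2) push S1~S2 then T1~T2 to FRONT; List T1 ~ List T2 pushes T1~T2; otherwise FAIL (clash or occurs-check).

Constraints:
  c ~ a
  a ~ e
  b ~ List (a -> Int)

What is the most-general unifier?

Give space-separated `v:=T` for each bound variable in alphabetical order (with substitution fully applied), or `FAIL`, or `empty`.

step 1: unify c ~ a  [subst: {-} | 2 pending]
  bind c := a
step 2: unify a ~ e  [subst: {c:=a} | 1 pending]
  bind a := e
step 3: unify b ~ List (e -> Int)  [subst: {c:=a, a:=e} | 0 pending]
  bind b := List (e -> Int)

Answer: a:=e b:=List (e -> Int) c:=e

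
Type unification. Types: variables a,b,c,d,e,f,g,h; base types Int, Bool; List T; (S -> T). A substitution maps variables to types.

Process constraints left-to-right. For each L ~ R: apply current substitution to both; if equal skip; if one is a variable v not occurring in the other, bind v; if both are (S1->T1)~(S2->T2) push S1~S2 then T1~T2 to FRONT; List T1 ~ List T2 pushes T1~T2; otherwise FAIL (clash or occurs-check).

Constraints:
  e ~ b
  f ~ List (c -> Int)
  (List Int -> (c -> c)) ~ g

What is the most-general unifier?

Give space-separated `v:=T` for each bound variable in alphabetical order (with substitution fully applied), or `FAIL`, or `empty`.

Answer: e:=b f:=List (c -> Int) g:=(List Int -> (c -> c))

Derivation:
step 1: unify e ~ b  [subst: {-} | 2 pending]
  bind e := b
step 2: unify f ~ List (c -> Int)  [subst: {e:=b} | 1 pending]
  bind f := List (c -> Int)
step 3: unify (List Int -> (c -> c)) ~ g  [subst: {e:=b, f:=List (c -> Int)} | 0 pending]
  bind g := (List Int -> (c -> c))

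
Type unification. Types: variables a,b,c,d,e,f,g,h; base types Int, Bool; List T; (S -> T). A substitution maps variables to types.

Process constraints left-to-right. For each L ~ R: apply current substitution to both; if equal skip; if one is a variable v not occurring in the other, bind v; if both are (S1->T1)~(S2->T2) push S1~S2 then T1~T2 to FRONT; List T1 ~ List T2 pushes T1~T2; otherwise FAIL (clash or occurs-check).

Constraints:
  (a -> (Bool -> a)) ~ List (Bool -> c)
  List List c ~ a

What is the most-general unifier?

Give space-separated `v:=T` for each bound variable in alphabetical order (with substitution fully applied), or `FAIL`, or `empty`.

Answer: FAIL

Derivation:
step 1: unify (a -> (Bool -> a)) ~ List (Bool -> c)  [subst: {-} | 1 pending]
  clash: (a -> (Bool -> a)) vs List (Bool -> c)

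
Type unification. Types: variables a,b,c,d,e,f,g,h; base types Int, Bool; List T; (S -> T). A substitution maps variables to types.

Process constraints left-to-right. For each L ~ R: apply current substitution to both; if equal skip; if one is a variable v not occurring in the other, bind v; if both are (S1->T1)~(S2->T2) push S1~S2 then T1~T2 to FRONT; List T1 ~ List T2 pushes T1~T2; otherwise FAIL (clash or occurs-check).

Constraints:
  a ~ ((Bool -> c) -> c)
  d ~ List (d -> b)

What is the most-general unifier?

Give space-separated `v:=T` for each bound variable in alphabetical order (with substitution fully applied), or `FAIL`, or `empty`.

Answer: FAIL

Derivation:
step 1: unify a ~ ((Bool -> c) -> c)  [subst: {-} | 1 pending]
  bind a := ((Bool -> c) -> c)
step 2: unify d ~ List (d -> b)  [subst: {a:=((Bool -> c) -> c)} | 0 pending]
  occurs-check fail: d in List (d -> b)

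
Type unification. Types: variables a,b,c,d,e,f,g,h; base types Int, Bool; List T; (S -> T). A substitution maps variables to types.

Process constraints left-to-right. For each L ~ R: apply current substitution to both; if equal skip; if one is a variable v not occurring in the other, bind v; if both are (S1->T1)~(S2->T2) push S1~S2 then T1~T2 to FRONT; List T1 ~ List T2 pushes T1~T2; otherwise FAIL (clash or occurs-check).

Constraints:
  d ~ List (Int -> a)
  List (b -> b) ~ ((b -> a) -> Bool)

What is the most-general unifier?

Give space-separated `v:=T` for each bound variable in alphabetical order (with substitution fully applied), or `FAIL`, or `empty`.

Answer: FAIL

Derivation:
step 1: unify d ~ List (Int -> a)  [subst: {-} | 1 pending]
  bind d := List (Int -> a)
step 2: unify List (b -> b) ~ ((b -> a) -> Bool)  [subst: {d:=List (Int -> a)} | 0 pending]
  clash: List (b -> b) vs ((b -> a) -> Bool)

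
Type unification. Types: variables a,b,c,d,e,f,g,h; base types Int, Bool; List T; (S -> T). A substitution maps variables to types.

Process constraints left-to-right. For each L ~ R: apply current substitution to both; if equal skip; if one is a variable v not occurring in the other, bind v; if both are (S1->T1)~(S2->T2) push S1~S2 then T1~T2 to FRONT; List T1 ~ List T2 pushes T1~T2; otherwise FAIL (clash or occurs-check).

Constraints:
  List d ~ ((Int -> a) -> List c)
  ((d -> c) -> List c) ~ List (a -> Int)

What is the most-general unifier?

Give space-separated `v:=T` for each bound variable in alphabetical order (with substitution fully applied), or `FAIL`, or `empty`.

step 1: unify List d ~ ((Int -> a) -> List c)  [subst: {-} | 1 pending]
  clash: List d vs ((Int -> a) -> List c)

Answer: FAIL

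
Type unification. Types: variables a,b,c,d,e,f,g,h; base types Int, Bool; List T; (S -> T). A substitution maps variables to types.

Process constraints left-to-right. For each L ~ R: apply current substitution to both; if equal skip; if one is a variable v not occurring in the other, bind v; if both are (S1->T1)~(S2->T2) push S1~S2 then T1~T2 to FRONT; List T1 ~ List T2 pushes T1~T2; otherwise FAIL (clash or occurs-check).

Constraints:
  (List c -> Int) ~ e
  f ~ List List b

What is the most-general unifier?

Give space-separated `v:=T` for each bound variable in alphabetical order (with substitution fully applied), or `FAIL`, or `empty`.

step 1: unify (List c -> Int) ~ e  [subst: {-} | 1 pending]
  bind e := (List c -> Int)
step 2: unify f ~ List List b  [subst: {e:=(List c -> Int)} | 0 pending]
  bind f := List List b

Answer: e:=(List c -> Int) f:=List List b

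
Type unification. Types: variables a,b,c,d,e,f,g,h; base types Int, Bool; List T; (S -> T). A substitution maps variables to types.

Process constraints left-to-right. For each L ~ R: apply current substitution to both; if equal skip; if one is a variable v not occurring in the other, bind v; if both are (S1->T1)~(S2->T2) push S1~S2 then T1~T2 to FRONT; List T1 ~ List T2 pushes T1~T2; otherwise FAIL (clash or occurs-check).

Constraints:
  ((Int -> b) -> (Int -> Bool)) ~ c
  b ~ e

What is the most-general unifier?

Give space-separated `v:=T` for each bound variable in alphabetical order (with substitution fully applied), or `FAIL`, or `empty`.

Answer: b:=e c:=((Int -> e) -> (Int -> Bool))

Derivation:
step 1: unify ((Int -> b) -> (Int -> Bool)) ~ c  [subst: {-} | 1 pending]
  bind c := ((Int -> b) -> (Int -> Bool))
step 2: unify b ~ e  [subst: {c:=((Int -> b) -> (Int -> Bool))} | 0 pending]
  bind b := e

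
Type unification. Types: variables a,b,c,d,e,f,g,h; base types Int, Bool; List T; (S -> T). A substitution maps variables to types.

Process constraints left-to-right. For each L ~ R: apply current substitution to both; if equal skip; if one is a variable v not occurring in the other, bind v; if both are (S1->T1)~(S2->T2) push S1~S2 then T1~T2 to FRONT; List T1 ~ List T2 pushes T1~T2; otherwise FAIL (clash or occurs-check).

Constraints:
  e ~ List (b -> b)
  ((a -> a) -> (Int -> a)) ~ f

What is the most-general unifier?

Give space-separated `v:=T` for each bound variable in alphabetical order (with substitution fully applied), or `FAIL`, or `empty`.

Answer: e:=List (b -> b) f:=((a -> a) -> (Int -> a))

Derivation:
step 1: unify e ~ List (b -> b)  [subst: {-} | 1 pending]
  bind e := List (b -> b)
step 2: unify ((a -> a) -> (Int -> a)) ~ f  [subst: {e:=List (b -> b)} | 0 pending]
  bind f := ((a -> a) -> (Int -> a))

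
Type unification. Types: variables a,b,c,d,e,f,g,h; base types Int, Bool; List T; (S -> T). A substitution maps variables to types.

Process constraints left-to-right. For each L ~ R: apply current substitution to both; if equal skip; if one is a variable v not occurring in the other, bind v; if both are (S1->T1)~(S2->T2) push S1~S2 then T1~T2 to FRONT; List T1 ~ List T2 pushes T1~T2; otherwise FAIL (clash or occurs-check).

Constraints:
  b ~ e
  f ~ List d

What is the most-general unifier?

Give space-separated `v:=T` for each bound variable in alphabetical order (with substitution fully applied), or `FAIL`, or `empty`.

Answer: b:=e f:=List d

Derivation:
step 1: unify b ~ e  [subst: {-} | 1 pending]
  bind b := e
step 2: unify f ~ List d  [subst: {b:=e} | 0 pending]
  bind f := List d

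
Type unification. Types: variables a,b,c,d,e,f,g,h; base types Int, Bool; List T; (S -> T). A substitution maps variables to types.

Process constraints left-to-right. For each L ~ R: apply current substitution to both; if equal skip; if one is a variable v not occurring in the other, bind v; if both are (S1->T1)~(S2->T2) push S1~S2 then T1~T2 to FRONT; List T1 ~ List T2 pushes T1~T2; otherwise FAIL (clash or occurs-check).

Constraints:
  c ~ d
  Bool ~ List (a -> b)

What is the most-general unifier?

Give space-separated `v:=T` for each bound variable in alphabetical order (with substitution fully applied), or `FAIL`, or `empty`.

Answer: FAIL

Derivation:
step 1: unify c ~ d  [subst: {-} | 1 pending]
  bind c := d
step 2: unify Bool ~ List (a -> b)  [subst: {c:=d} | 0 pending]
  clash: Bool vs List (a -> b)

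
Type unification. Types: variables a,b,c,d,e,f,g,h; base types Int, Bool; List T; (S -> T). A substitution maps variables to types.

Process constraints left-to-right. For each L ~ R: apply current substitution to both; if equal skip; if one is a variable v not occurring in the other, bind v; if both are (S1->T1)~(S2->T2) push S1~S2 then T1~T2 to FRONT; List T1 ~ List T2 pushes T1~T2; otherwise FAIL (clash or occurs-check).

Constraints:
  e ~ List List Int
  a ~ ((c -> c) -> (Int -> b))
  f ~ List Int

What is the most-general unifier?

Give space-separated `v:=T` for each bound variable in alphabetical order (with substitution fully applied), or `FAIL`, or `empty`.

step 1: unify e ~ List List Int  [subst: {-} | 2 pending]
  bind e := List List Int
step 2: unify a ~ ((c -> c) -> (Int -> b))  [subst: {e:=List List Int} | 1 pending]
  bind a := ((c -> c) -> (Int -> b))
step 3: unify f ~ List Int  [subst: {e:=List List Int, a:=((c -> c) -> (Int -> b))} | 0 pending]
  bind f := List Int

Answer: a:=((c -> c) -> (Int -> b)) e:=List List Int f:=List Int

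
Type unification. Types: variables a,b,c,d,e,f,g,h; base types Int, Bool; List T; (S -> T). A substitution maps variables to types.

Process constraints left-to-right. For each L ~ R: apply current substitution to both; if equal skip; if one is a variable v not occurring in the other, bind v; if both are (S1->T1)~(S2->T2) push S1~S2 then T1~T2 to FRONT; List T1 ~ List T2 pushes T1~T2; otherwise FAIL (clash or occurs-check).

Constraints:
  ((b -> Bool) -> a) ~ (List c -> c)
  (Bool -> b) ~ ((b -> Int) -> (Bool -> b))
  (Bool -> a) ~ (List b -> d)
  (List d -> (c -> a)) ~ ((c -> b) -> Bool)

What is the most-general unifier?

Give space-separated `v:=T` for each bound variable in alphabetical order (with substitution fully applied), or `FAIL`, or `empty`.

Answer: FAIL

Derivation:
step 1: unify ((b -> Bool) -> a) ~ (List c -> c)  [subst: {-} | 3 pending]
  -> decompose arrow: push (b -> Bool)~List c, a~c
step 2: unify (b -> Bool) ~ List c  [subst: {-} | 4 pending]
  clash: (b -> Bool) vs List c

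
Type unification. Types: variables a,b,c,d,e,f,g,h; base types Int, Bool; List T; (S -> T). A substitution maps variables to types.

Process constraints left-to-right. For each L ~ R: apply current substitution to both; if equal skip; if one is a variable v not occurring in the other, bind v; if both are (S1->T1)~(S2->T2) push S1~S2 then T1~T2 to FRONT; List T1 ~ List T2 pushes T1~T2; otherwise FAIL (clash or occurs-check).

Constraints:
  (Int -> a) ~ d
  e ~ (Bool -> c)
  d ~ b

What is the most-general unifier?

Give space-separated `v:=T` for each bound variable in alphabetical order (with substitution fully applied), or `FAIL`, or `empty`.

step 1: unify (Int -> a) ~ d  [subst: {-} | 2 pending]
  bind d := (Int -> a)
step 2: unify e ~ (Bool -> c)  [subst: {d:=(Int -> a)} | 1 pending]
  bind e := (Bool -> c)
step 3: unify (Int -> a) ~ b  [subst: {d:=(Int -> a), e:=(Bool -> c)} | 0 pending]
  bind b := (Int -> a)

Answer: b:=(Int -> a) d:=(Int -> a) e:=(Bool -> c)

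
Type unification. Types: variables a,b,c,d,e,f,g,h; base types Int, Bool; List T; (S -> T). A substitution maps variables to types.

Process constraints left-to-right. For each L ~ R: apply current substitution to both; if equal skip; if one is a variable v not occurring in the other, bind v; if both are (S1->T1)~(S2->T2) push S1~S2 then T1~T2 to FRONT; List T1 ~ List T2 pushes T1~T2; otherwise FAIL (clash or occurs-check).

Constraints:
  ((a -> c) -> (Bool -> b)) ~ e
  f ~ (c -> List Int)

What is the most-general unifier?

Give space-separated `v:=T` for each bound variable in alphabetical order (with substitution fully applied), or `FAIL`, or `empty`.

Answer: e:=((a -> c) -> (Bool -> b)) f:=(c -> List Int)

Derivation:
step 1: unify ((a -> c) -> (Bool -> b)) ~ e  [subst: {-} | 1 pending]
  bind e := ((a -> c) -> (Bool -> b))
step 2: unify f ~ (c -> List Int)  [subst: {e:=((a -> c) -> (Bool -> b))} | 0 pending]
  bind f := (c -> List Int)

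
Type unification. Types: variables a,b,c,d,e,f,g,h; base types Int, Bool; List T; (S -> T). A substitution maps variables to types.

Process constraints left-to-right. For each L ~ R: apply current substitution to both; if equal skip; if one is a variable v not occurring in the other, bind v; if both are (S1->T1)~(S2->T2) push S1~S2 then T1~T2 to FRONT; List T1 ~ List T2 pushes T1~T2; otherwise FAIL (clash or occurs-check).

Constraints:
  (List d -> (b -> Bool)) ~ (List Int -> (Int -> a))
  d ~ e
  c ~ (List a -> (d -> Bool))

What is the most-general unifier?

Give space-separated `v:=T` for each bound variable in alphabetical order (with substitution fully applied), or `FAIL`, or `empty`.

Answer: a:=Bool b:=Int c:=(List Bool -> (Int -> Bool)) d:=Int e:=Int

Derivation:
step 1: unify (List d -> (b -> Bool)) ~ (List Int -> (Int -> a))  [subst: {-} | 2 pending]
  -> decompose arrow: push List d~List Int, (b -> Bool)~(Int -> a)
step 2: unify List d ~ List Int  [subst: {-} | 3 pending]
  -> decompose List: push d~Int
step 3: unify d ~ Int  [subst: {-} | 3 pending]
  bind d := Int
step 4: unify (b -> Bool) ~ (Int -> a)  [subst: {d:=Int} | 2 pending]
  -> decompose arrow: push b~Int, Bool~a
step 5: unify b ~ Int  [subst: {d:=Int} | 3 pending]
  bind b := Int
step 6: unify Bool ~ a  [subst: {d:=Int, b:=Int} | 2 pending]
  bind a := Bool
step 7: unify Int ~ e  [subst: {d:=Int, b:=Int, a:=Bool} | 1 pending]
  bind e := Int
step 8: unify c ~ (List Bool -> (Int -> Bool))  [subst: {d:=Int, b:=Int, a:=Bool, e:=Int} | 0 pending]
  bind c := (List Bool -> (Int -> Bool))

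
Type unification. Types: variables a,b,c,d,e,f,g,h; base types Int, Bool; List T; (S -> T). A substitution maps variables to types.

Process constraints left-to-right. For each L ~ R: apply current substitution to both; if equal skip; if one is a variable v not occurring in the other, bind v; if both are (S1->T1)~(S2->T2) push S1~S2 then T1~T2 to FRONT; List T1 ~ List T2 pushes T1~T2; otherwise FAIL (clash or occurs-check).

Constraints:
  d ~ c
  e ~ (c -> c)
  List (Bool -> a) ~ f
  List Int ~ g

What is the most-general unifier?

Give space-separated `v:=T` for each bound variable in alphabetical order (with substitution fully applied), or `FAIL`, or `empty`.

step 1: unify d ~ c  [subst: {-} | 3 pending]
  bind d := c
step 2: unify e ~ (c -> c)  [subst: {d:=c} | 2 pending]
  bind e := (c -> c)
step 3: unify List (Bool -> a) ~ f  [subst: {d:=c, e:=(c -> c)} | 1 pending]
  bind f := List (Bool -> a)
step 4: unify List Int ~ g  [subst: {d:=c, e:=(c -> c), f:=List (Bool -> a)} | 0 pending]
  bind g := List Int

Answer: d:=c e:=(c -> c) f:=List (Bool -> a) g:=List Int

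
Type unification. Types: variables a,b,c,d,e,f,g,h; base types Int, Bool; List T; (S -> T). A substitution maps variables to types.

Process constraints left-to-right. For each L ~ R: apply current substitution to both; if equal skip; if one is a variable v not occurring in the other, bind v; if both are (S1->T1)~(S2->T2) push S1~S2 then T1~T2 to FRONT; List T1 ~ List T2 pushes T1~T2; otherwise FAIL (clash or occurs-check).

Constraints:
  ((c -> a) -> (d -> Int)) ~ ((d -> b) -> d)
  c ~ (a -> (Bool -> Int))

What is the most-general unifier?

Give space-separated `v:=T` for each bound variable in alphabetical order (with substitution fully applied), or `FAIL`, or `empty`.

Answer: FAIL

Derivation:
step 1: unify ((c -> a) -> (d -> Int)) ~ ((d -> b) -> d)  [subst: {-} | 1 pending]
  -> decompose arrow: push (c -> a)~(d -> b), (d -> Int)~d
step 2: unify (c -> a) ~ (d -> b)  [subst: {-} | 2 pending]
  -> decompose arrow: push c~d, a~b
step 3: unify c ~ d  [subst: {-} | 3 pending]
  bind c := d
step 4: unify a ~ b  [subst: {c:=d} | 2 pending]
  bind a := b
step 5: unify (d -> Int) ~ d  [subst: {c:=d, a:=b} | 1 pending]
  occurs-check fail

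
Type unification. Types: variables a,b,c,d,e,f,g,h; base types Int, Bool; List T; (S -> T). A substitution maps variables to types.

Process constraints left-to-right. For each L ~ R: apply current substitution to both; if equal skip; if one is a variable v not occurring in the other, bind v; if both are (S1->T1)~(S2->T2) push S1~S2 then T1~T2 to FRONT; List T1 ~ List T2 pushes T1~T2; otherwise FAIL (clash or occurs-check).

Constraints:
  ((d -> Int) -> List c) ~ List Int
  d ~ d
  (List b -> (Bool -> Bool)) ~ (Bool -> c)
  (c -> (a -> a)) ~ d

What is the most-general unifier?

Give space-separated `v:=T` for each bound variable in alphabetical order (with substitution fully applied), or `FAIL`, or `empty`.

Answer: FAIL

Derivation:
step 1: unify ((d -> Int) -> List c) ~ List Int  [subst: {-} | 3 pending]
  clash: ((d -> Int) -> List c) vs List Int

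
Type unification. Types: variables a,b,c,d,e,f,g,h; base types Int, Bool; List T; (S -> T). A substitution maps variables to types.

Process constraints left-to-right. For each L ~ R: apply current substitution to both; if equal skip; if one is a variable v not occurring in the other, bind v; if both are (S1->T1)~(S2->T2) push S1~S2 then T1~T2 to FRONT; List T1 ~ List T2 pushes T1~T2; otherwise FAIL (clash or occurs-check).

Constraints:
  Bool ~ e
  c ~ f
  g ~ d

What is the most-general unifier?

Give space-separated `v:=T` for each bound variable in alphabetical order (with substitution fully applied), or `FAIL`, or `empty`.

Answer: c:=f e:=Bool g:=d

Derivation:
step 1: unify Bool ~ e  [subst: {-} | 2 pending]
  bind e := Bool
step 2: unify c ~ f  [subst: {e:=Bool} | 1 pending]
  bind c := f
step 3: unify g ~ d  [subst: {e:=Bool, c:=f} | 0 pending]
  bind g := d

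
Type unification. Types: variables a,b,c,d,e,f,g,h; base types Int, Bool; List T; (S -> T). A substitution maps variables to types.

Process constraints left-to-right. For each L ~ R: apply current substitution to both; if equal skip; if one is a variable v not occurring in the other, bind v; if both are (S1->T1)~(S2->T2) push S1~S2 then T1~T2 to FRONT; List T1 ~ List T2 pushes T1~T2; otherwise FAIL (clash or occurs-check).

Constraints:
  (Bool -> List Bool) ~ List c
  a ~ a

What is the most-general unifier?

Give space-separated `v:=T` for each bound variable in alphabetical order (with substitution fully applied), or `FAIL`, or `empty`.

Answer: FAIL

Derivation:
step 1: unify (Bool -> List Bool) ~ List c  [subst: {-} | 1 pending]
  clash: (Bool -> List Bool) vs List c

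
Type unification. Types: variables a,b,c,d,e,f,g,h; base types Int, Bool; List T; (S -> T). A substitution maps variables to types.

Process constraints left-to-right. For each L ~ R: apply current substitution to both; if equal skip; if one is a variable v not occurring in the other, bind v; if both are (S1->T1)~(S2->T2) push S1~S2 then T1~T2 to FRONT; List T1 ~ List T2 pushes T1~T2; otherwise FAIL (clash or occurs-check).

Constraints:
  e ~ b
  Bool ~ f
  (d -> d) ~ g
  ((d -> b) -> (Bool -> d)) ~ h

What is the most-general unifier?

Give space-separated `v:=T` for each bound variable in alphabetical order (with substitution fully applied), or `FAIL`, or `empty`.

Answer: e:=b f:=Bool g:=(d -> d) h:=((d -> b) -> (Bool -> d))

Derivation:
step 1: unify e ~ b  [subst: {-} | 3 pending]
  bind e := b
step 2: unify Bool ~ f  [subst: {e:=b} | 2 pending]
  bind f := Bool
step 3: unify (d -> d) ~ g  [subst: {e:=b, f:=Bool} | 1 pending]
  bind g := (d -> d)
step 4: unify ((d -> b) -> (Bool -> d)) ~ h  [subst: {e:=b, f:=Bool, g:=(d -> d)} | 0 pending]
  bind h := ((d -> b) -> (Bool -> d))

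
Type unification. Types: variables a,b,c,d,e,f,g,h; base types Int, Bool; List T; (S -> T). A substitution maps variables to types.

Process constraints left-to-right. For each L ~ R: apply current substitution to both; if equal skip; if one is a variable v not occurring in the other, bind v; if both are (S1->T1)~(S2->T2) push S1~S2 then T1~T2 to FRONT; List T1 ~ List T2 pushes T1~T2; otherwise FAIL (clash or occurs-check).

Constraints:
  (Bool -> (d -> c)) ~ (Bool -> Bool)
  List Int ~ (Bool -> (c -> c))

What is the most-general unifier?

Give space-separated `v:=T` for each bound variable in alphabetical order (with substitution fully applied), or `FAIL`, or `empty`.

Answer: FAIL

Derivation:
step 1: unify (Bool -> (d -> c)) ~ (Bool -> Bool)  [subst: {-} | 1 pending]
  -> decompose arrow: push Bool~Bool, (d -> c)~Bool
step 2: unify Bool ~ Bool  [subst: {-} | 2 pending]
  -> identical, skip
step 3: unify (d -> c) ~ Bool  [subst: {-} | 1 pending]
  clash: (d -> c) vs Bool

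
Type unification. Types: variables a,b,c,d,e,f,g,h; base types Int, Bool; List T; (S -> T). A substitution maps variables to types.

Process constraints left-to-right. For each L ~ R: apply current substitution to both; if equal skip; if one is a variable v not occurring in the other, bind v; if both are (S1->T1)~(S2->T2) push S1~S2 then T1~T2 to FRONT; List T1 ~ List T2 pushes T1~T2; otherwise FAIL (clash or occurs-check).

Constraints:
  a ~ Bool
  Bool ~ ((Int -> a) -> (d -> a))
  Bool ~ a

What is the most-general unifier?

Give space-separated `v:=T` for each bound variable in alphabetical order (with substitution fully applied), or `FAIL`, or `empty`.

Answer: FAIL

Derivation:
step 1: unify a ~ Bool  [subst: {-} | 2 pending]
  bind a := Bool
step 2: unify Bool ~ ((Int -> Bool) -> (d -> Bool))  [subst: {a:=Bool} | 1 pending]
  clash: Bool vs ((Int -> Bool) -> (d -> Bool))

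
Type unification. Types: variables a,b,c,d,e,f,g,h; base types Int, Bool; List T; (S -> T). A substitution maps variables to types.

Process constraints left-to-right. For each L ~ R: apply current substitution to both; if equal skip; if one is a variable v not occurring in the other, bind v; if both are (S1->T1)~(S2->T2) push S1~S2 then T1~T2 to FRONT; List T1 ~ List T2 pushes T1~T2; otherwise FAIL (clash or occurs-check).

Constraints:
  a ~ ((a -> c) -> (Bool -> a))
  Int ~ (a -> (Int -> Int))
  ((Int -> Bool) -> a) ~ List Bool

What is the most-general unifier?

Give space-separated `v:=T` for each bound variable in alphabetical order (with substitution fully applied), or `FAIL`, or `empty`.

step 1: unify a ~ ((a -> c) -> (Bool -> a))  [subst: {-} | 2 pending]
  occurs-check fail: a in ((a -> c) -> (Bool -> a))

Answer: FAIL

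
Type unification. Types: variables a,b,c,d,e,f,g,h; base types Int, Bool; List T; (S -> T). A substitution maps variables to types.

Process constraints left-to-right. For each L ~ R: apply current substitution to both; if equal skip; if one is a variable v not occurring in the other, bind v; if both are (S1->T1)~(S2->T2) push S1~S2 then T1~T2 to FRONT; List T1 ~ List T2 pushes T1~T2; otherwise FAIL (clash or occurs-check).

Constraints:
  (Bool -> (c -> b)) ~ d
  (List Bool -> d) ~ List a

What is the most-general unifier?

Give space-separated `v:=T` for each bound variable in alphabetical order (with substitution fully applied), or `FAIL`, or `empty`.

Answer: FAIL

Derivation:
step 1: unify (Bool -> (c -> b)) ~ d  [subst: {-} | 1 pending]
  bind d := (Bool -> (c -> b))
step 2: unify (List Bool -> (Bool -> (c -> b))) ~ List a  [subst: {d:=(Bool -> (c -> b))} | 0 pending]
  clash: (List Bool -> (Bool -> (c -> b))) vs List a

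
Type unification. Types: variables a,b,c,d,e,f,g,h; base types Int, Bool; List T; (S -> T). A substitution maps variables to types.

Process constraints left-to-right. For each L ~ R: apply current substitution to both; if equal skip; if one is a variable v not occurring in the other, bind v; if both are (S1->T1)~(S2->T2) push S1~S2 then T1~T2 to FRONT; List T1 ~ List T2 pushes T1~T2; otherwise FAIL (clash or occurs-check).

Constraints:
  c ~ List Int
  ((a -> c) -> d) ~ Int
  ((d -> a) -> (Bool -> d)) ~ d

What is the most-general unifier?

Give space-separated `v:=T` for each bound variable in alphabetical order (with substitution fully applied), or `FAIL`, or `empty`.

step 1: unify c ~ List Int  [subst: {-} | 2 pending]
  bind c := List Int
step 2: unify ((a -> List Int) -> d) ~ Int  [subst: {c:=List Int} | 1 pending]
  clash: ((a -> List Int) -> d) vs Int

Answer: FAIL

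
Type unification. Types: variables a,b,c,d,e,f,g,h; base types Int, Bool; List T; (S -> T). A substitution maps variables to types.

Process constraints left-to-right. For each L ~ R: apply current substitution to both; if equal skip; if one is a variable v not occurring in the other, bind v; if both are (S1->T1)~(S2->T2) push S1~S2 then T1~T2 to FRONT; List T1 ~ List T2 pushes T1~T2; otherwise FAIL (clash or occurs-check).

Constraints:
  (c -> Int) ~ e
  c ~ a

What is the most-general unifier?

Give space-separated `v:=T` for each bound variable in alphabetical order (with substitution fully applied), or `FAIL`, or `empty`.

Answer: c:=a e:=(a -> Int)

Derivation:
step 1: unify (c -> Int) ~ e  [subst: {-} | 1 pending]
  bind e := (c -> Int)
step 2: unify c ~ a  [subst: {e:=(c -> Int)} | 0 pending]
  bind c := a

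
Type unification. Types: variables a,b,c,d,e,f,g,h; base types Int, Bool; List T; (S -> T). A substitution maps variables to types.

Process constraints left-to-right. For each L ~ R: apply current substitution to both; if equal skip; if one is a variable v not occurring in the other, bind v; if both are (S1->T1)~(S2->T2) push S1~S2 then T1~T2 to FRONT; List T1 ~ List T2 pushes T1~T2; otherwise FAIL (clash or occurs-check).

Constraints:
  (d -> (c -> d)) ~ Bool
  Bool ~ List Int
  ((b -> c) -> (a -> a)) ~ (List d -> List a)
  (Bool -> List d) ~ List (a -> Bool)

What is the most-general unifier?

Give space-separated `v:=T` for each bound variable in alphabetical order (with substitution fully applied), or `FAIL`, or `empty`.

Answer: FAIL

Derivation:
step 1: unify (d -> (c -> d)) ~ Bool  [subst: {-} | 3 pending]
  clash: (d -> (c -> d)) vs Bool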